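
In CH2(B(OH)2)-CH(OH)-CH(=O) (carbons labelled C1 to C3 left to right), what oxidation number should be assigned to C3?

Assign +1 per bond to O/N/halogen, −1 per bond to H or an electropositive element, and 0 per bond to carbon.
C3 has one bond to C (0), a double bond to O (2×+1 = +2), one bond to H (-1).
Oxidation state = 0 + 2 − 1 = +1.

+1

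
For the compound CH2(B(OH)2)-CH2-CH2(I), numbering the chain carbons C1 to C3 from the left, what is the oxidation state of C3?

-1

Assign +1 per bond to O/N/halogen, −1 per bond to H or an electropositive element, and 0 per bond to carbon.
C3 has one bond to C (0), one bond to I (+1), one bond to H (-1), one bond to H (-1).
Oxidation state = 0 + 1 − 1 − 1 = -1.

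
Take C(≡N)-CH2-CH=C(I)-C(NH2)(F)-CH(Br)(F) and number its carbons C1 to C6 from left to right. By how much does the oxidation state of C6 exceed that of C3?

+2

C6: 1C, 1H, 1F, 1Br → 0 − 1 + 1 + 1 = +1
C3: 3C, 1H → 0 − 1 = -1
Difference: +1 − (-1) = +2.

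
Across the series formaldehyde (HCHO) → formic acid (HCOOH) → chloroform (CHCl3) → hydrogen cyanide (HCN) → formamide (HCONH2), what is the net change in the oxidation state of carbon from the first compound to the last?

+2

Carbon oxidation states along the series — formaldehyde: 0, formic acid: +2, chloroform: +2, hydrogen cyanide: +2, formamide: +2.
Net change = +2 − (0) = +2.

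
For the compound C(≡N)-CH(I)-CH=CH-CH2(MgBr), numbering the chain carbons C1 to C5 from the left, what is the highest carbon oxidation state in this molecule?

Tallying each carbon's bonds:
C1: 1C, 3N → 0 + 3 = +3
C2: 2C, 1H, 1I → 0 − 1 + 1 = 0
C3: 3C, 1H → 0 − 1 = -1
C4: 3C, 1H → 0 − 1 = -1
C5: 1C, 2H, 1Mg → 0 − 2 − 1 = -3
The highest value is +3.

+3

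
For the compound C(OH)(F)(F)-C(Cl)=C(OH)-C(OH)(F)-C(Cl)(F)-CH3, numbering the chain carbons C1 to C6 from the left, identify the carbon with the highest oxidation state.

C1

Assign +1 per bond to O/N/halogen, −1 per bond to H or an electropositive element, and 0 per bond to carbon. Tallying each carbon:
C1: 1C, 1O, 2F → 0 + 1 + 2 = +3
C2: 3C, 1Cl → 0 + 1 = +1
C3: 3C, 1O → 0 + 1 = +1
C4: 2C, 1O, 1F → 0 + 1 + 1 = +2
C5: 2C, 1F, 1Cl → 0 + 1 + 1 = +2
C6: 1C, 3H → 0 − 3 = -3
The most oxidised carbon is C1 at +3.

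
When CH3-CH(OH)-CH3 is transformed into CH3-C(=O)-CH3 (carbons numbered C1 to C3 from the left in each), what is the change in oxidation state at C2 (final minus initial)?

+2

Before: C2 has 2 bonds to C, 1 bond to H, 1 bond to O → oxidation state 0.
After: C2 has 2 bonds to C, 2 bonds to O → oxidation state +2.
Δ = +2 − (0) = +2, so this is an oxidation at C2.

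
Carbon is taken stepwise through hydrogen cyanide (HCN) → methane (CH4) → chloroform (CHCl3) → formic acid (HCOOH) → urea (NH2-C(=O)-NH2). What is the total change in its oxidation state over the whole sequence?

Carbon oxidation states along the series — hydrogen cyanide: +2, methane: -4, chloroform: +2, formic acid: +2, urea: +4.
Net change = +4 − (+2) = +2.

+2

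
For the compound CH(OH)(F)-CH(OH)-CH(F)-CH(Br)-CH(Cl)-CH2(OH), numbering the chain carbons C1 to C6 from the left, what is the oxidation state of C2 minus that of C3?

0

C2: 2C, 1H, 1O → 0 − 1 + 1 = 0
C3: 2C, 1H, 1F → 0 − 1 + 1 = 0
Difference: 0 − (0) = 0.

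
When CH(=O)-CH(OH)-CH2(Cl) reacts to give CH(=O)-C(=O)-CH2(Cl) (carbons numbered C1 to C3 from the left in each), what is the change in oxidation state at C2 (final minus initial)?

+2

Before: C2 has 2 bonds to C, 1 bond to H, 1 bond to O → oxidation state 0.
After: C2 has 2 bonds to C, 2 bonds to O → oxidation state +2.
Δ = +2 − (0) = +2, so this is an oxidation at C2.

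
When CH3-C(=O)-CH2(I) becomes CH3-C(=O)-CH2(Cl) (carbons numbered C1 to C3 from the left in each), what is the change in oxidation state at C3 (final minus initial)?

Before: C3 has 1 bond to C, 2 bonds to H, 1 bond to I → oxidation state -1.
After: C3 has 1 bond to C, 2 bonds to H, 1 bond to Cl → oxidation state -1.
Δ = -1 − (-1) = 0, so no net redox change at C3.

0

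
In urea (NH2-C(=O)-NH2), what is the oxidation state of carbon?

+4

The carbon has one bond to N (+1), a double bond to O (2×+1 = +2), one bond to N (+1).
Oxidation state = +1 + 2 + 1 = +4.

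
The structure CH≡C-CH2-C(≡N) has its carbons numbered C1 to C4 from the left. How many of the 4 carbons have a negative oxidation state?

Tallying each carbon's bonds:
C1: 3C, 1H → 0 − 1 = -1
C2: 4C → 0 = 0
C3: 2C, 2H → 0 − 2 = -2
C4: 1C, 3N → 0 + 3 = +3
2 carbons (C1, C3) meet the condition.

2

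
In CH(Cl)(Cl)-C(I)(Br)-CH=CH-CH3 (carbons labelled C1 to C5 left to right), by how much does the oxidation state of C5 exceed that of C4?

-2

C5: 1C, 3H → 0 − 3 = -3
C4: 3C, 1H → 0 − 1 = -1
Difference: -3 − (-1) = -2.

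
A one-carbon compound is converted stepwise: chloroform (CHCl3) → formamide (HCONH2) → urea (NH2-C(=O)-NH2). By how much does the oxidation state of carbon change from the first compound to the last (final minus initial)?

+2

Carbon oxidation states along the series — chloroform: +2, formamide: +2, urea: +4.
Net change = +4 − (+2) = +2.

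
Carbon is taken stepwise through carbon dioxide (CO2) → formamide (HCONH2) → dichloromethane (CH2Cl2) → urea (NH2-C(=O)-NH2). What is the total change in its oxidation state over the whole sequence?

Carbon oxidation states along the series — carbon dioxide: +4, formamide: +2, dichloromethane: 0, urea: +4.
Net change = +4 − (+4) = 0.

0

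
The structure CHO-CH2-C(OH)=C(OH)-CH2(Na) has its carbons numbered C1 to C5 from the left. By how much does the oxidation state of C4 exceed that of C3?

0

C4: 3C, 1O → 0 + 1 = +1
C3: 3C, 1O → 0 + 1 = +1
Difference: +1 − (+1) = 0.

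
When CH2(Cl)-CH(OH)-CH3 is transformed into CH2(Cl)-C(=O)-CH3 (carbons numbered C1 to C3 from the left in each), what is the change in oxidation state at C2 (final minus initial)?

Before: C2 has 2 bonds to C, 1 bond to H, 1 bond to O → oxidation state 0.
After: C2 has 2 bonds to C, 2 bonds to O → oxidation state +2.
Δ = +2 − (0) = +2, so this is an oxidation at C2.

+2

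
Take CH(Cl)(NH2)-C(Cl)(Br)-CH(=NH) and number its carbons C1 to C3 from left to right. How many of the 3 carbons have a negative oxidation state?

Tallying each carbon's bonds:
C1: 1C, 1H, 1N, 1Cl → 0 − 1 + 1 + 1 = +1
C2: 2C, 1Cl, 1Br → 0 + 1 + 1 = +2
C3: 1C, 1H, 2N → 0 − 1 + 2 = +1
0 carbons meet the condition.

0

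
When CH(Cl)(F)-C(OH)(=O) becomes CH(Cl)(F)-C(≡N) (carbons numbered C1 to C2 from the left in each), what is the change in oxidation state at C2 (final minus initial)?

0

Before: C2 has 1 bond to C, 3 bonds to O → oxidation state +3.
After: C2 has 1 bond to C, 3 bonds to N → oxidation state +3.
Δ = +3 − (+3) = 0, so no net redox change at C2.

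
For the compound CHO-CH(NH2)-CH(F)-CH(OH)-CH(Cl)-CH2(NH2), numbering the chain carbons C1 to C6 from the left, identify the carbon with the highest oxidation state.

Count +1 for every bond to an atom more electronegative than carbon and −1 for every bond to one less electronegative; C–C bonds are 0. Tallying each carbon:
C1: 1C, 1H, 2O → 0 − 1 + 2 = +1
C2: 2C, 1H, 1N → 0 − 1 + 1 = 0
C3: 2C, 1H, 1F → 0 − 1 + 1 = 0
C4: 2C, 1H, 1O → 0 − 1 + 1 = 0
C5: 2C, 1H, 1Cl → 0 − 1 + 1 = 0
C6: 1C, 2H, 1N → 0 − 2 + 1 = -1
The most oxidised carbon is C1 at +1.

C1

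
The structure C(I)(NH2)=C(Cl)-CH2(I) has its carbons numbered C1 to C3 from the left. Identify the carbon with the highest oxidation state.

C1

Tallying each carbon's bonds:
C1: 2C, 1N, 1I → 0 + 1 + 1 = +2
C2: 3C, 1Cl → 0 + 1 = +1
C3: 1C, 2H, 1I → 0 − 2 + 1 = -1
The most oxidised carbon is C1 at +2.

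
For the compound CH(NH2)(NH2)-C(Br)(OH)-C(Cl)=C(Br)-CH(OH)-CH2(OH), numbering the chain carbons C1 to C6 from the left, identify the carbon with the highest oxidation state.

Tallying each carbon's bonds:
C1: 1C, 1H, 2N → 0 − 1 + 2 = +1
C2: 2C, 1O, 1Br → 0 + 1 + 1 = +2
C3: 3C, 1Cl → 0 + 1 = +1
C4: 3C, 1Br → 0 + 1 = +1
C5: 2C, 1H, 1O → 0 − 1 + 1 = 0
C6: 1C, 2H, 1O → 0 − 2 + 1 = -1
The most oxidised carbon is C2 at +2.

C2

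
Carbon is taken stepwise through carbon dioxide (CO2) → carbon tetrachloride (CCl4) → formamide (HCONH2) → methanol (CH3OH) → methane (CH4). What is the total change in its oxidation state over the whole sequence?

-8

Carbon oxidation states along the series — carbon dioxide: +4, carbon tetrachloride: +4, formamide: +2, methanol: -2, methane: -4.
Net change = -4 − (+4) = -8.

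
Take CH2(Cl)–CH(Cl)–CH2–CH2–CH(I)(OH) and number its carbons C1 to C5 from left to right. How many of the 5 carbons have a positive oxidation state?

Each bond to a more electronegative atom (O, N, halogen) counts +1, each bond to a less electronegative atom (H, metal, B, Si) counts −1, and each C–C bond counts 0. Tallying each carbon:
C1: 1C, 2H, 1Cl → 0 − 2 + 1 = -1
C2: 2C, 1H, 1Cl → 0 − 1 + 1 = 0
C3: 2C, 2H → 0 − 2 = -2
C4: 2C, 2H → 0 − 2 = -2
C5: 1C, 1H, 1O, 1I → 0 − 1 + 1 + 1 = +1
1 carbon (C5) meets the condition.

1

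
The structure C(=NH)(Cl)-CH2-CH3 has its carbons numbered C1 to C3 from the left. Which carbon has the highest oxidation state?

Tallying each carbon's bonds:
C1: 1C, 2N, 1Cl → 0 + 2 + 1 = +3
C2: 2C, 2H → 0 − 2 = -2
C3: 1C, 3H → 0 − 3 = -3
The most oxidised carbon is C1 at +3.

C1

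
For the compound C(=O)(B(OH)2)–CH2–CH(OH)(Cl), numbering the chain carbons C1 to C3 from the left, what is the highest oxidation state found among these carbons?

Tallying each carbon's bonds:
C1: 1C, 2O, 1B → 0 + 2 − 1 = +1
C2: 2C, 2H → 0 − 2 = -2
C3: 1C, 1H, 1O, 1Cl → 0 − 1 + 1 + 1 = +1
The highest value is +1.

+1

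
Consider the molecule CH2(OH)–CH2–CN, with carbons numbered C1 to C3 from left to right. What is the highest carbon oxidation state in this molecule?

+3

Each bond to a more electronegative atom (O, N, halogen) counts +1, each bond to a less electronegative atom (H, metal, B, Si) counts −1, and each C–C bond counts 0. Tallying each carbon:
C1: 1C, 2H, 1O → 0 − 2 + 1 = -1
C2: 2C, 2H → 0 − 2 = -2
C3: 1C, 3N → 0 + 3 = +3
The highest value is +3.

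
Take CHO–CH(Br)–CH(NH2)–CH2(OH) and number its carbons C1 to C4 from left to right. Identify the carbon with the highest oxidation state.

Assign +1 per bond to O/N/halogen, −1 per bond to H or an electropositive element, and 0 per bond to carbon. Tallying each carbon:
C1: 1C, 1H, 2O → 0 − 1 + 2 = +1
C2: 2C, 1H, 1Br → 0 − 1 + 1 = 0
C3: 2C, 1H, 1N → 0 − 1 + 1 = 0
C4: 1C, 2H, 1O → 0 − 2 + 1 = -1
The most oxidised carbon is C1 at +1.

C1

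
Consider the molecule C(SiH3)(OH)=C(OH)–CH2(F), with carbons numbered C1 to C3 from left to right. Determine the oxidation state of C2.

+1

Count +1 for every bond to an atom more electronegative than carbon and −1 for every bond to one less electronegative; C–C bonds are 0.
C2 has a double bond to C (2×0 = 0), one bond to C (0), one bond to O (+1).
Oxidation state = 0 + 0 + 1 = +1.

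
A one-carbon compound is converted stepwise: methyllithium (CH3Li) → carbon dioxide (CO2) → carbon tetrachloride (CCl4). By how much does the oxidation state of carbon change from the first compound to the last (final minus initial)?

+8

Carbon oxidation states along the series — methyllithium: -4, carbon dioxide: +4, carbon tetrachloride: +4.
Net change = +4 − (-4) = +8.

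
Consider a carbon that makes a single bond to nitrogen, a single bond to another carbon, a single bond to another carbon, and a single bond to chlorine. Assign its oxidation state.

The carbon has one bond to C (0), one bond to C (0), one bond to N (+1), one bond to Cl (+1).
Oxidation state = 0 + 0 + 1 + 1 = +2.

+2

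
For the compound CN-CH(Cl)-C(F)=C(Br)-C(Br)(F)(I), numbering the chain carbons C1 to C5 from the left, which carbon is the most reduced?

Assign +1 per bond to O/N/halogen, −1 per bond to H or an electropositive element, and 0 per bond to carbon. Tallying each carbon:
C1: 1C, 3N → 0 + 3 = +3
C2: 2C, 1H, 1Cl → 0 − 1 + 1 = 0
C3: 3C, 1F → 0 + 1 = +1
C4: 3C, 1Br → 0 + 1 = +1
C5: 1C, 1F, 1Br, 1I → 0 + 1 + 1 + 1 = +3
The most reduced carbon is C2 at 0.

C2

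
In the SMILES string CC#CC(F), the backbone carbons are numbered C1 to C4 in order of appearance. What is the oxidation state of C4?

-1

Count +1 for every bond to an atom more electronegative than carbon and −1 for every bond to one less electronegative; C–C bonds are 0.
C4 has one bond to C (0), one bond to F (+1), one bond to H (-1), one bond to H (-1).
Oxidation state = 0 + 1 − 1 − 1 = -1.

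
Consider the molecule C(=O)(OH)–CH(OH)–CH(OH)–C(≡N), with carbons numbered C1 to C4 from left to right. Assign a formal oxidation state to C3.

0

Count +1 for every bond to an atom more electronegative than carbon and −1 for every bond to one less electronegative; C–C bonds are 0.
C3 has one bond to C (0), one bond to C (0), one bond to O (+1), one bond to H (-1).
Oxidation state = 0 + 0 + 1 − 1 = 0.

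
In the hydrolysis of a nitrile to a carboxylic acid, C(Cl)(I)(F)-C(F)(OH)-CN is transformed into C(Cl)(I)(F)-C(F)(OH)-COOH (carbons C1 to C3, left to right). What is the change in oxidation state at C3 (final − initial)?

Before: C3 has 1 bond to C, 3 bonds to N → oxidation state +3.
After: C3 has 1 bond to C, 3 bonds to O → oxidation state +3.
Δ = +3 − (+3) = 0, so no net redox change at C3.

0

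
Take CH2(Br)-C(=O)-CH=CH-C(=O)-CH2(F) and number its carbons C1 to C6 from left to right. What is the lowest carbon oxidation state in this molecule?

Bonds to more-electronegative neighbours contribute +1 each, bonds to H or metals contribute −1 each, and C–C bonds contribute 0. Tallying each carbon:
C1: 1C, 2H, 1Br → 0 − 2 + 1 = -1
C2: 2C, 2O → 0 + 2 = +2
C3: 3C, 1H → 0 − 1 = -1
C4: 3C, 1H → 0 − 1 = -1
C5: 2C, 2O → 0 + 2 = +2
C6: 1C, 2H, 1F → 0 − 2 + 1 = -1
The lowest value is -1.

-1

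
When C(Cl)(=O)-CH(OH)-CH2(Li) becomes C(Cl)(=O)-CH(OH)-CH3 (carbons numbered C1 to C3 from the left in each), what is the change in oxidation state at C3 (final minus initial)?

Before: C3 has 1 bond to C, 2 bonds to H, 1 bond to Li → oxidation state -3.
After: C3 has 1 bond to C, 3 bonds to H → oxidation state -3.
Δ = -3 − (-3) = 0, so no net redox change at C3.

0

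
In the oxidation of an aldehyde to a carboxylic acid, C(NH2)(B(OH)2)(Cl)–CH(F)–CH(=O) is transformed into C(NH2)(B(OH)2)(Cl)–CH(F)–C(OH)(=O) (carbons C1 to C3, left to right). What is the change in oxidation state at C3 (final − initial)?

+2

Before: C3 has 1 bond to C, 1 bond to H, 2 bonds to O → oxidation state +1.
After: C3 has 1 bond to C, 3 bonds to O → oxidation state +3.
Δ = +3 − (+1) = +2, so this is an oxidation at C3.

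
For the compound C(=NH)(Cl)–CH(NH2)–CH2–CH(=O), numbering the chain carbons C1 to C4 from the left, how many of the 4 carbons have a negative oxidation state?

Count +1 for every bond to an atom more electronegative than carbon and −1 for every bond to one less electronegative; C–C bonds are 0. Tallying each carbon:
C1: 1C, 2N, 1Cl → 0 + 2 + 1 = +3
C2: 2C, 1H, 1N → 0 − 1 + 1 = 0
C3: 2C, 2H → 0 − 2 = -2
C4: 1C, 1H, 2O → 0 − 1 + 2 = +1
1 carbon (C3) meets the condition.

1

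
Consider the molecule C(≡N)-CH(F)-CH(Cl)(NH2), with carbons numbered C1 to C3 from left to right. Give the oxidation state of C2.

0

C2 has one bond to C (0), one bond to C (0), one bond to H (-1), one bond to F (+1).
Oxidation state = 0 + 0 − 1 + 1 = 0.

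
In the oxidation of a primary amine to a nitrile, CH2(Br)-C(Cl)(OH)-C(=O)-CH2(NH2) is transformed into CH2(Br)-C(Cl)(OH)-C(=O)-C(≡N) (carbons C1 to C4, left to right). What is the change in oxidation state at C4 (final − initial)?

Before: C4 has 1 bond to C, 2 bonds to H, 1 bond to N → oxidation state -1.
After: C4 has 1 bond to C, 3 bonds to N → oxidation state +3.
Δ = +3 − (-1) = +4, so this is an oxidation at C4.

+4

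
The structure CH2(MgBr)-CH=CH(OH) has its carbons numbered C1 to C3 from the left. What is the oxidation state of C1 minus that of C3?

-3

C1: 1C, 2H, 1Mg → 0 − 2 − 1 = -3
C3: 2C, 1H, 1O → 0 − 1 + 1 = 0
Difference: -3 − (0) = -3.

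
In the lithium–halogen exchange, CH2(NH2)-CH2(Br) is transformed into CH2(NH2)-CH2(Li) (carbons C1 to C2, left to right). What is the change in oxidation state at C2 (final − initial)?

-2

Before: C2 has 1 bond to C, 2 bonds to H, 1 bond to Br → oxidation state -1.
After: C2 has 1 bond to C, 2 bonds to H, 1 bond to Li → oxidation state -3.
Δ = -3 − (-1) = -2, so this is a reduction at C2.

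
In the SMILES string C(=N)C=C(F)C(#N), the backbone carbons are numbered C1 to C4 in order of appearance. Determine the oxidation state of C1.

C1 has one bond to C (0), a double bond to N (2×+1 = +2), one bond to H (-1).
Oxidation state = 0 + 2 − 1 = +1.

+1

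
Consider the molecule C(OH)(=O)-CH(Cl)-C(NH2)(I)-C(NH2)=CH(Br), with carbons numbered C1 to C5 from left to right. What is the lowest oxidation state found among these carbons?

0

Tallying each carbon's bonds:
C1: 1C, 3O → 0 + 3 = +3
C2: 2C, 1H, 1Cl → 0 − 1 + 1 = 0
C3: 2C, 1N, 1I → 0 + 1 + 1 = +2
C4: 3C, 1N → 0 + 1 = +1
C5: 2C, 1H, 1Br → 0 − 1 + 1 = 0
The lowest value is 0.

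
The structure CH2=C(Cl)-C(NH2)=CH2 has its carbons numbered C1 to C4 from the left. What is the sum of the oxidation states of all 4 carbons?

-2

Assign +1 per bond to O/N/halogen, −1 per bond to H or an electropositive element, and 0 per bond to carbon. Tallying each carbon:
C1: 2C, 2H → 0 − 2 = -2
C2: 3C, 1Cl → 0 + 1 = +1
C3: 3C, 1N → 0 + 1 = +1
C4: 2C, 2H → 0 − 2 = -2
Sum = -2 + 1 + 1 − 2 = -2.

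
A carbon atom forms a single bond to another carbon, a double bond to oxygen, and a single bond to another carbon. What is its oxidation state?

+2

Count +1 for every bond to an atom more electronegative than carbon and −1 for every bond to one less electronegative; C–C bonds are 0.
The carbon has one bond to C (0), one bond to C (0), a double bond to O (2×+1 = +2).
Oxidation state = 0 + 0 + 2 = +2.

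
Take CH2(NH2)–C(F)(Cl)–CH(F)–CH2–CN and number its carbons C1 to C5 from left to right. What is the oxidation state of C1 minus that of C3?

C1: 1C, 2H, 1N → 0 − 2 + 1 = -1
C3: 2C, 1H, 1F → 0 − 1 + 1 = 0
Difference: -1 − (0) = -1.

-1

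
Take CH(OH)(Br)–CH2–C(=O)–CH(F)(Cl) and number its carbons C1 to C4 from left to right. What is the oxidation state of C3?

+2

Assign +1 per bond to O/N/halogen, −1 per bond to H or an electropositive element, and 0 per bond to carbon.
C3 has one bond to C (0), one bond to C (0), a double bond to O (2×+1 = +2).
Oxidation state = 0 + 0 + 2 = +2.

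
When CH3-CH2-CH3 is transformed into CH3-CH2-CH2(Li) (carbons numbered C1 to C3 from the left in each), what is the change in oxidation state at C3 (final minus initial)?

Before: C3 has 1 bond to C, 3 bonds to H → oxidation state -3.
After: C3 has 1 bond to C, 2 bonds to H, 1 bond to Li → oxidation state -3.
Δ = -3 − (-3) = 0, so no net redox change at C3.

0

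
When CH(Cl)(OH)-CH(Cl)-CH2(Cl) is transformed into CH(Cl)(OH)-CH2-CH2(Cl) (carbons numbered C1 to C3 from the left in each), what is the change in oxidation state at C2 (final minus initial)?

Before: C2 has 2 bonds to C, 1 bond to H, 1 bond to Cl → oxidation state 0.
After: C2 has 2 bonds to C, 2 bonds to H → oxidation state -2.
Δ = -2 − (0) = -2, so this is a reduction at C2.

-2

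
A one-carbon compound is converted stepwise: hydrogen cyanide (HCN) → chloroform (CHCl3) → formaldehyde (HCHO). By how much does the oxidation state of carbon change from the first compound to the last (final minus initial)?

-2

Carbon oxidation states along the series — hydrogen cyanide: +2, chloroform: +2, formaldehyde: 0.
Net change = 0 − (+2) = -2.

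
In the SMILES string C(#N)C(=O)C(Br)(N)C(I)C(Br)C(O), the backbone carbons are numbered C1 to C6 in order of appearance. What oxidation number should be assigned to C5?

0

Bonds to more-electronegative neighbours contribute +1 each, bonds to H or metals contribute −1 each, and C–C bonds contribute 0.
C5 has one bond to C (0), one bond to C (0), one bond to Br (+1), one bond to H (-1).
Oxidation state = 0 + 0 + 1 − 1 = 0.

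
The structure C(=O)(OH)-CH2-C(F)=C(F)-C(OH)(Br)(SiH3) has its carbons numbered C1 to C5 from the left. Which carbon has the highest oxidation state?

Assign +1 per bond to O/N/halogen, −1 per bond to H or an electropositive element, and 0 per bond to carbon. Tallying each carbon:
C1: 1C, 3O → 0 + 3 = +3
C2: 2C, 2H → 0 − 2 = -2
C3: 3C, 1F → 0 + 1 = +1
C4: 3C, 1F → 0 + 1 = +1
C5: 1C, 1O, 1Br, 1Si → 0 + 1 + 1 − 1 = +1
The most oxidised carbon is C1 at +3.

C1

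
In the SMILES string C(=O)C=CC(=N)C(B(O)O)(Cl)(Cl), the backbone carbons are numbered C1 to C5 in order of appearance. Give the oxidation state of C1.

+1

Bonds to more-electronegative neighbours contribute +1 each, bonds to H or metals contribute −1 each, and C–C bonds contribute 0.
C1 has one bond to C (0), a double bond to O (2×+1 = +2), one bond to H (-1).
Oxidation state = 0 + 2 − 1 = +1.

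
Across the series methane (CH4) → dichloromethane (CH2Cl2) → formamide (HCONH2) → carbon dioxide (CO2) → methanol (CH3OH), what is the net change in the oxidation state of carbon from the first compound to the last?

+2

Carbon oxidation states along the series — methane: -4, dichloromethane: 0, formamide: +2, carbon dioxide: +4, methanol: -2.
Net change = -2 − (-4) = +2.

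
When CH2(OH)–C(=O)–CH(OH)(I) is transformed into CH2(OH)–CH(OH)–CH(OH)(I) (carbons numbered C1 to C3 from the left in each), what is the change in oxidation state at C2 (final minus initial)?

Before: C2 has 2 bonds to C, 2 bonds to O → oxidation state +2.
After: C2 has 2 bonds to C, 1 bond to H, 1 bond to O → oxidation state 0.
Δ = 0 − (+2) = -2, so this is a reduction at C2.

-2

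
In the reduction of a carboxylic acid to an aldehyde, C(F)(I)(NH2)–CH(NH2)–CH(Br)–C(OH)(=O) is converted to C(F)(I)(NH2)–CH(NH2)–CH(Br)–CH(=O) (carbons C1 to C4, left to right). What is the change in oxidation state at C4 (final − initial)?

-2

Before: C4 has 1 bond to C, 3 bonds to O → oxidation state +3.
After: C4 has 1 bond to C, 1 bond to H, 2 bonds to O → oxidation state +1.
Δ = +1 − (+3) = -2, so this is a reduction at C4.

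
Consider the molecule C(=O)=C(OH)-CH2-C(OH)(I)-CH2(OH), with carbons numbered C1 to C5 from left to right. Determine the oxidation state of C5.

Assign +1 per bond to O/N/halogen, −1 per bond to H or an electropositive element, and 0 per bond to carbon.
C5 has one bond to C (0), one bond to O (+1), one bond to H (-1), one bond to H (-1).
Oxidation state = 0 + 1 − 1 − 1 = -1.

-1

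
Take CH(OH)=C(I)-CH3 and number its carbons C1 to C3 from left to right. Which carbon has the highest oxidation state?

Tallying each carbon's bonds:
C1: 2C, 1H, 1O → 0 − 1 + 1 = 0
C2: 3C, 1I → 0 + 1 = +1
C3: 1C, 3H → 0 − 3 = -3
The most oxidised carbon is C2 at +1.

C2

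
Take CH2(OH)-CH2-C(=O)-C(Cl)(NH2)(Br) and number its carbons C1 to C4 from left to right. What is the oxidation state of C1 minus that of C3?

C1: 1C, 2H, 1O → 0 − 2 + 1 = -1
C3: 2C, 2O → 0 + 2 = +2
Difference: -1 − (+2) = -3.

-3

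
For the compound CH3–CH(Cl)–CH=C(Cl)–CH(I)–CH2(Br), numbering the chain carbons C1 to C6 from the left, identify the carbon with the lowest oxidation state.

Tallying each carbon's bonds:
C1: 1C, 3H → 0 − 3 = -3
C2: 2C, 1H, 1Cl → 0 − 1 + 1 = 0
C3: 3C, 1H → 0 − 1 = -1
C4: 3C, 1Cl → 0 + 1 = +1
C5: 2C, 1H, 1I → 0 − 1 + 1 = 0
C6: 1C, 2H, 1Br → 0 − 2 + 1 = -1
The most reduced carbon is C1 at -3.

C1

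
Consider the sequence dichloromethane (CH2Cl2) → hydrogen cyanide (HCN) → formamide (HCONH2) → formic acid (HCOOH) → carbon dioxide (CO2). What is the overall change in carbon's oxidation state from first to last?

Carbon oxidation states along the series — dichloromethane: 0, hydrogen cyanide: +2, formamide: +2, formic acid: +2, carbon dioxide: +4.
Net change = +4 − (0) = +4.

+4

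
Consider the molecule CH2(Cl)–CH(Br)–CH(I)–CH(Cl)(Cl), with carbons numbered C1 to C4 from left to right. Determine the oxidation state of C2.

C2 has one bond to C (0), one bond to C (0), one bond to H (-1), one bond to Br (+1).
Oxidation state = 0 + 0 − 1 + 1 = 0.

0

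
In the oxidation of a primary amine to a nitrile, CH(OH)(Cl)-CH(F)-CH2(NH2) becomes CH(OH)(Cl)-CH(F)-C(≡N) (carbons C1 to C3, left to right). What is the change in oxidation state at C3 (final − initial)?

Before: C3 has 1 bond to C, 2 bonds to H, 1 bond to N → oxidation state -1.
After: C3 has 1 bond to C, 3 bonds to N → oxidation state +3.
Δ = +3 − (-1) = +4, so this is an oxidation at C3.

+4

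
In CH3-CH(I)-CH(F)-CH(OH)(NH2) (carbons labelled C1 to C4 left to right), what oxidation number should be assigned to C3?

C3 has one bond to C (0), one bond to C (0), one bond to F (+1), one bond to H (-1).
Oxidation state = 0 + 0 + 1 − 1 = 0.

0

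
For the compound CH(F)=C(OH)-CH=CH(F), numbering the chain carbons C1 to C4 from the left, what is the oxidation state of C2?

+1

C2 has a double bond to C (2×0 = 0), one bond to C (0), one bond to O (+1).
Oxidation state = 0 + 0 + 1 = +1.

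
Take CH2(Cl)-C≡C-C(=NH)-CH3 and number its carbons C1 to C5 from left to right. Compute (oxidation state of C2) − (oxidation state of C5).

+3

C2: 4C → 0 = 0
C5: 1C, 3H → 0 − 3 = -3
Difference: 0 − (-3) = +3.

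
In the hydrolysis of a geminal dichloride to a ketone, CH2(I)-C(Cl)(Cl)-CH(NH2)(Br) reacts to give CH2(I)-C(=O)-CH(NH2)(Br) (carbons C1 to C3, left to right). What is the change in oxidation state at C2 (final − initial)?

0

Before: C2 has 2 bonds to C, 2 bonds to Cl → oxidation state +2.
After: C2 has 2 bonds to C, 2 bonds to O → oxidation state +2.
Δ = +2 − (+2) = 0, so no net redox change at C2.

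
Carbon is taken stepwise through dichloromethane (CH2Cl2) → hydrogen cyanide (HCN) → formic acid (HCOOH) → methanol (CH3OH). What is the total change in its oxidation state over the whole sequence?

-2

Carbon oxidation states along the series — dichloromethane: 0, hydrogen cyanide: +2, formic acid: +2, methanol: -2.
Net change = -2 − (0) = -2.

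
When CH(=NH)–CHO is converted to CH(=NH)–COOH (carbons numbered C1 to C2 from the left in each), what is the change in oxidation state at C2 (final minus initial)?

+2

Before: C2 has 1 bond to C, 1 bond to H, 2 bonds to O → oxidation state +1.
After: C2 has 1 bond to C, 3 bonds to O → oxidation state +3.
Δ = +3 − (+1) = +2, so this is an oxidation at C2.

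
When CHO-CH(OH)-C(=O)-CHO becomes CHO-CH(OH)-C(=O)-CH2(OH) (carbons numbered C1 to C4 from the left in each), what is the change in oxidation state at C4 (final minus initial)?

-2

Before: C4 has 1 bond to C, 1 bond to H, 2 bonds to O → oxidation state +1.
After: C4 has 1 bond to C, 2 bonds to H, 1 bond to O → oxidation state -1.
Δ = -1 − (+1) = -2, so this is a reduction at C4.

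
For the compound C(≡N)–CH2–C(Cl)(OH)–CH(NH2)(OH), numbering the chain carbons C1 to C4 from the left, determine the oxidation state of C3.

Bonds to more-electronegative neighbours contribute +1 each, bonds to H or metals contribute −1 each, and C–C bonds contribute 0.
C3 has one bond to C (0), one bond to C (0), one bond to Cl (+1), one bond to O (+1).
Oxidation state = 0 + 0 + 1 + 1 = +2.

+2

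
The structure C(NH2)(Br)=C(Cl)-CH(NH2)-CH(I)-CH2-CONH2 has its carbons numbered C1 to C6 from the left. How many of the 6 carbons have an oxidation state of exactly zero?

2

Each bond to a more electronegative atom (O, N, halogen) counts +1, each bond to a less electronegative atom (H, metal, B, Si) counts −1, and each C–C bond counts 0. Tallying each carbon:
C1: 2C, 1N, 1Br → 0 + 1 + 1 = +2
C2: 3C, 1Cl → 0 + 1 = +1
C3: 2C, 1H, 1N → 0 − 1 + 1 = 0
C4: 2C, 1H, 1I → 0 − 1 + 1 = 0
C5: 2C, 2H → 0 − 2 = -2
C6: 1C, 2O, 1N → 0 + 2 + 1 = +3
2 carbons (C3, C4) meet the condition.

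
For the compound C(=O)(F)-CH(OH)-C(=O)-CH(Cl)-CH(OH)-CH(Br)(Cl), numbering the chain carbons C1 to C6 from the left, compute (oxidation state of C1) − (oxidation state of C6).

C1: 1C, 2O, 1F → 0 + 2 + 1 = +3
C6: 1C, 1H, 1Cl, 1Br → 0 − 1 + 1 + 1 = +1
Difference: +3 − (+1) = +2.

+2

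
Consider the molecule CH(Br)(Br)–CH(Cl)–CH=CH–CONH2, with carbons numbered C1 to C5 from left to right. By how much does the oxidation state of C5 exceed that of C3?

+4

C5: 1C, 2O, 1N → 0 + 2 + 1 = +3
C3: 3C, 1H → 0 − 1 = -1
Difference: +3 − (-1) = +4.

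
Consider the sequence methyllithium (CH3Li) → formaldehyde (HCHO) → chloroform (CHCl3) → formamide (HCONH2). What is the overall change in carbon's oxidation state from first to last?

+6

Carbon oxidation states along the series — methyllithium: -4, formaldehyde: 0, chloroform: +2, formamide: +2.
Net change = +2 − (-4) = +6.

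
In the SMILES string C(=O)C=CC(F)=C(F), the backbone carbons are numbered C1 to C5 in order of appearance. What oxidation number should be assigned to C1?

Count +1 for every bond to an atom more electronegative than carbon and −1 for every bond to one less electronegative; C–C bonds are 0.
C1 has one bond to C (0), one bond to H (-1), a double bond to O (2×+1 = +2).
Oxidation state = 0 − 1 + 2 = +1.

+1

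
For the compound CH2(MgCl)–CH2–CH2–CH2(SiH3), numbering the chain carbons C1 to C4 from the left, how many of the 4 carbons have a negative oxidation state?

Tallying each carbon's bonds:
C1: 1C, 2H, 1Mg → 0 − 2 − 1 = -3
C2: 2C, 2H → 0 − 2 = -2
C3: 2C, 2H → 0 − 2 = -2
C4: 1C, 2H, 1Si → 0 − 2 − 1 = -3
4 carbons (C1, C2, C3, C4) meet the condition.

4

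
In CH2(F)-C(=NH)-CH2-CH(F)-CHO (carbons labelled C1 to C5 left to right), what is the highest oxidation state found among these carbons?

Assign +1 per bond to O/N/halogen, −1 per bond to H or an electropositive element, and 0 per bond to carbon. Tallying each carbon:
C1: 1C, 2H, 1F → 0 − 2 + 1 = -1
C2: 2C, 2N → 0 + 2 = +2
C3: 2C, 2H → 0 − 2 = -2
C4: 2C, 1H, 1F → 0 − 1 + 1 = 0
C5: 1C, 1H, 2O → 0 − 1 + 2 = +1
The highest value is +2.

+2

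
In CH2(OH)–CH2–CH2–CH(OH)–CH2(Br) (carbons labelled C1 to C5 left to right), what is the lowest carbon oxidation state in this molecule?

Count +1 for every bond to an atom more electronegative than carbon and −1 for every bond to one less electronegative; C–C bonds are 0. Tallying each carbon:
C1: 1C, 2H, 1O → 0 − 2 + 1 = -1
C2: 2C, 2H → 0 − 2 = -2
C3: 2C, 2H → 0 − 2 = -2
C4: 2C, 1H, 1O → 0 − 1 + 1 = 0
C5: 1C, 2H, 1Br → 0 − 2 + 1 = -1
The lowest value is -2.

-2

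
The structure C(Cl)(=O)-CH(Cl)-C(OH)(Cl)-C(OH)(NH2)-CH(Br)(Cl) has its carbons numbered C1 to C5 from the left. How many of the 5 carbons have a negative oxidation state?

0

Tallying each carbon's bonds:
C1: 1C, 2O, 1Cl → 0 + 2 + 1 = +3
C2: 2C, 1H, 1Cl → 0 − 1 + 1 = 0
C3: 2C, 1O, 1Cl → 0 + 1 + 1 = +2
C4: 2C, 1O, 1N → 0 + 1 + 1 = +2
C5: 1C, 1H, 1Cl, 1Br → 0 − 1 + 1 + 1 = +1
0 carbons meet the condition.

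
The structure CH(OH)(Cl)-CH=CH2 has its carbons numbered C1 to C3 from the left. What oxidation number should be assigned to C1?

C1 has one bond to C (0), one bond to O (+1), one bond to Cl (+1), one bond to H (-1).
Oxidation state = 0 + 1 + 1 − 1 = +1.

+1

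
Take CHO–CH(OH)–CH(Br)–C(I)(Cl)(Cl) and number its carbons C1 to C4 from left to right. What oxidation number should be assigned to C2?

Bonds to more-electronegative neighbours contribute +1 each, bonds to H or metals contribute −1 each, and C–C bonds contribute 0.
C2 has one bond to C (0), one bond to C (0), one bond to H (-1), one bond to O (+1).
Oxidation state = 0 + 0 − 1 + 1 = 0.

0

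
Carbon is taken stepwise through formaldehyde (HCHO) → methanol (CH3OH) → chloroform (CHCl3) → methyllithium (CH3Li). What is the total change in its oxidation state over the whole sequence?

-4

Carbon oxidation states along the series — formaldehyde: 0, methanol: -2, chloroform: +2, methyllithium: -4.
Net change = -4 − (0) = -4.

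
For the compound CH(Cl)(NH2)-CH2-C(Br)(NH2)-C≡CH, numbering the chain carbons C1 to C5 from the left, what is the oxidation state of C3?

+2

C3 has one bond to C (0), one bond to C (0), one bond to Br (+1), one bond to N (+1).
Oxidation state = 0 + 0 + 1 + 1 = +2.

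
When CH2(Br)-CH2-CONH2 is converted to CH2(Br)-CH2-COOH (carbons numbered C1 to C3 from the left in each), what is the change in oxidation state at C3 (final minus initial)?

Before: C3 has 1 bond to C, 2 bonds to O, 1 bond to N → oxidation state +3.
After: C3 has 1 bond to C, 3 bonds to O → oxidation state +3.
Δ = +3 − (+3) = 0, so no net redox change at C3.

0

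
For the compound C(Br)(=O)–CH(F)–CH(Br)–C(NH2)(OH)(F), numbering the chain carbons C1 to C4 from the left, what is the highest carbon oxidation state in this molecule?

+3

Each bond to a more electronegative atom (O, N, halogen) counts +1, each bond to a less electronegative atom (H, metal, B, Si) counts −1, and each C–C bond counts 0. Tallying each carbon:
C1: 1C, 2O, 1Br → 0 + 2 + 1 = +3
C2: 2C, 1H, 1F → 0 − 1 + 1 = 0
C3: 2C, 1H, 1Br → 0 − 1 + 1 = 0
C4: 1C, 1O, 1N, 1F → 0 + 1 + 1 + 1 = +3
The highest value is +3.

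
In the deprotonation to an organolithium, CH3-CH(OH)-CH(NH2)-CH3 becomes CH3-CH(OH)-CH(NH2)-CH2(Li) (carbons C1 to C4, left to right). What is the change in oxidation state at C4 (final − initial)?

0

Before: C4 has 1 bond to C, 3 bonds to H → oxidation state -3.
After: C4 has 1 bond to C, 2 bonds to H, 1 bond to Li → oxidation state -3.
Δ = -3 − (-3) = 0, so no net redox change at C4.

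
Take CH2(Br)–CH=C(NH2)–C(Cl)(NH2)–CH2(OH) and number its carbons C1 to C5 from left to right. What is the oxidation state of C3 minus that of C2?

C3: 3C, 1N → 0 + 1 = +1
C2: 3C, 1H → 0 − 1 = -1
Difference: +1 − (-1) = +2.

+2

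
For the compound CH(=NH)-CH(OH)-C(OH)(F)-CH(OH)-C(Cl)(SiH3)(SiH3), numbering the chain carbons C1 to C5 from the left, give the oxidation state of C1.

+1

C1 has one bond to C (0), a double bond to N (2×+1 = +2), one bond to H (-1).
Oxidation state = 0 + 2 − 1 = +1.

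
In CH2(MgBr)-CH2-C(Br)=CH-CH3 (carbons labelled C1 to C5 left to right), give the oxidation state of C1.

-3

C1 has one bond to C (0), one bond to Mg (-1), one bond to H (-1), one bond to H (-1).
Oxidation state = 0 − 1 − 1 − 1 = -3.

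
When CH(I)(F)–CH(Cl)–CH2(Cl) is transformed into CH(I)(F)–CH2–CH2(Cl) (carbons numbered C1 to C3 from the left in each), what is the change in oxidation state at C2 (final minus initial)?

-2

Before: C2 has 2 bonds to C, 1 bond to H, 1 bond to Cl → oxidation state 0.
After: C2 has 2 bonds to C, 2 bonds to H → oxidation state -2.
Δ = -2 − (0) = -2, so this is a reduction at C2.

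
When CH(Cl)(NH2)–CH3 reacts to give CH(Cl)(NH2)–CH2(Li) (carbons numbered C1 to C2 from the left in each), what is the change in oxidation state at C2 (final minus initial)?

Before: C2 has 1 bond to C, 3 bonds to H → oxidation state -3.
After: C2 has 1 bond to C, 2 bonds to H, 1 bond to Li → oxidation state -3.
Δ = -3 − (-3) = 0, so no net redox change at C2.

0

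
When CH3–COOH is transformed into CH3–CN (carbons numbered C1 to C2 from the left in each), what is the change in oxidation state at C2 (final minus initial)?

Before: C2 has 1 bond to C, 3 bonds to O → oxidation state +3.
After: C2 has 1 bond to C, 3 bonds to N → oxidation state +3.
Δ = +3 − (+3) = 0, so no net redox change at C2.

0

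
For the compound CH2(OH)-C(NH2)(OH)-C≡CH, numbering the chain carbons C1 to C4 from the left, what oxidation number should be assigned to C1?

-1

Count +1 for every bond to an atom more electronegative than carbon and −1 for every bond to one less electronegative; C–C bonds are 0.
C1 has one bond to C (0), one bond to O (+1), one bond to H (-1), one bond to H (-1).
Oxidation state = 0 + 1 − 1 − 1 = -1.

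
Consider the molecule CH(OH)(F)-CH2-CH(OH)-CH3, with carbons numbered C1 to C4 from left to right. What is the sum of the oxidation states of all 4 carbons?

-4

Assign +1 per bond to O/N/halogen, −1 per bond to H or an electropositive element, and 0 per bond to carbon. Tallying each carbon:
C1: 1C, 1H, 1O, 1F → 0 − 1 + 1 + 1 = +1
C2: 2C, 2H → 0 − 2 = -2
C3: 2C, 1H, 1O → 0 − 1 + 1 = 0
C4: 1C, 3H → 0 − 3 = -3
Sum = +1 − 2 + 0 − 3 = -4.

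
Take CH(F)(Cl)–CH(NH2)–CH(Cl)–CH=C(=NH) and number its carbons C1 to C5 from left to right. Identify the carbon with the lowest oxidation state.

Tallying each carbon's bonds:
C1: 1C, 1H, 1F, 1Cl → 0 − 1 + 1 + 1 = +1
C2: 2C, 1H, 1N → 0 − 1 + 1 = 0
C3: 2C, 1H, 1Cl → 0 − 1 + 1 = 0
C4: 3C, 1H → 0 − 1 = -1
C5: 2C, 2N → 0 + 2 = +2
The most reduced carbon is C4 at -1.

C4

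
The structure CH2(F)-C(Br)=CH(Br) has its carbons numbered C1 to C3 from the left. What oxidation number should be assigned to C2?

+1

C2 has one bond to C (0), a double bond to C (2×0 = 0), one bond to Br (+1).
Oxidation state = 0 + 0 + 1 = +1.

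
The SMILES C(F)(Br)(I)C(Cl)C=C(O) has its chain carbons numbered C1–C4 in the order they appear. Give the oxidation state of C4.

0

Bonds to more-electronegative neighbours contribute +1 each, bonds to H or metals contribute −1 each, and C–C bonds contribute 0.
C4 has a double bond to C (2×0 = 0), one bond to H (-1), one bond to O (+1).
Oxidation state = 0 − 1 + 1 = 0.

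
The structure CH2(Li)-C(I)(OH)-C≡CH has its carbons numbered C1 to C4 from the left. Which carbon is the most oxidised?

C2

Bonds to more-electronegative neighbours contribute +1 each, bonds to H or metals contribute −1 each, and C–C bonds contribute 0. Tallying each carbon:
C1: 1C, 2H, 1Li → 0 − 2 − 1 = -3
C2: 2C, 1O, 1I → 0 + 1 + 1 = +2
C3: 4C → 0 = 0
C4: 3C, 1H → 0 − 1 = -1
The most oxidised carbon is C2 at +2.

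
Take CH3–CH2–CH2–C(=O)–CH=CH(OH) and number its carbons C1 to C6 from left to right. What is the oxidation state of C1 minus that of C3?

C1: 1C, 3H → 0 − 3 = -3
C3: 2C, 2H → 0 − 2 = -2
Difference: -3 − (-2) = -1.

-1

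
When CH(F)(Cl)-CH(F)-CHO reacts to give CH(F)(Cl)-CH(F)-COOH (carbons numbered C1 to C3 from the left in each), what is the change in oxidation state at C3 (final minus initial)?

+2

Before: C3 has 1 bond to C, 1 bond to H, 2 bonds to O → oxidation state +1.
After: C3 has 1 bond to C, 3 bonds to O → oxidation state +3.
Δ = +3 − (+1) = +2, so this is an oxidation at C3.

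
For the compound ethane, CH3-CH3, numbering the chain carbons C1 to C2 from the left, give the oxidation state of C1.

Count +1 for every bond to an atom more electronegative than carbon and −1 for every bond to one less electronegative; C–C bonds are 0.
C1 has one bond to H (-1), one bond to H (-1), one bond to H (-1), one bond to C (0).
Oxidation state = -1 − 1 − 1 + 0 = -3.

-3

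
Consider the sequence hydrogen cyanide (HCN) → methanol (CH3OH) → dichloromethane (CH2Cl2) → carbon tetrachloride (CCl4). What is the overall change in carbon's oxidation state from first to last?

+2

Carbon oxidation states along the series — hydrogen cyanide: +2, methanol: -2, dichloromethane: 0, carbon tetrachloride: +4.
Net change = +4 − (+2) = +2.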